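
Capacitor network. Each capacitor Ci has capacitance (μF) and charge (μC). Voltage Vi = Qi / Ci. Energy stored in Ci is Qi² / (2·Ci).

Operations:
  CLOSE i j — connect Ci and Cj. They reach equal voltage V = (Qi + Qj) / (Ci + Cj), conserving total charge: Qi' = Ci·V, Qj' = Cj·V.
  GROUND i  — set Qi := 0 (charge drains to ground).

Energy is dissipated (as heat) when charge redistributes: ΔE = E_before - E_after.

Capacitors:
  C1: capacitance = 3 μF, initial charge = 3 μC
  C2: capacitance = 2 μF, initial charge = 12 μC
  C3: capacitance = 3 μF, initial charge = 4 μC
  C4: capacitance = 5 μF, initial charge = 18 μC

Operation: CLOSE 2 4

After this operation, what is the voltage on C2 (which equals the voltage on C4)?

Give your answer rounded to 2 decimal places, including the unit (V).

Initial: C1(3μF, Q=3μC, V=1.00V), C2(2μF, Q=12μC, V=6.00V), C3(3μF, Q=4μC, V=1.33V), C4(5μF, Q=18μC, V=3.60V)
Op 1: CLOSE 2-4: Q_total=30.00, C_total=7.00, V=4.29; Q2=8.57, Q4=21.43; dissipated=4.114

Answer: 4.29 V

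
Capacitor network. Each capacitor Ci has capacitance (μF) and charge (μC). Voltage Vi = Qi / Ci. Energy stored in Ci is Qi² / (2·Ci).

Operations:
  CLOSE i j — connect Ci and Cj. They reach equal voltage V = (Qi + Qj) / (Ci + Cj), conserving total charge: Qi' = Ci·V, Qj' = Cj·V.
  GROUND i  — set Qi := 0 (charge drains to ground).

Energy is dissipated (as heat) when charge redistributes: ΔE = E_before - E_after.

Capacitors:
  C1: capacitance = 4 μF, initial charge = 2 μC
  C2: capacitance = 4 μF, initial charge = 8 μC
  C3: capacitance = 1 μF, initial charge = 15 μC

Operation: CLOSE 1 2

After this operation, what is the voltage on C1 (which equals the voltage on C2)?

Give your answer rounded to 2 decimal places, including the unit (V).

Initial: C1(4μF, Q=2μC, V=0.50V), C2(4μF, Q=8μC, V=2.00V), C3(1μF, Q=15μC, V=15.00V)
Op 1: CLOSE 1-2: Q_total=10.00, C_total=8.00, V=1.25; Q1=5.00, Q2=5.00; dissipated=2.250

Answer: 1.25 V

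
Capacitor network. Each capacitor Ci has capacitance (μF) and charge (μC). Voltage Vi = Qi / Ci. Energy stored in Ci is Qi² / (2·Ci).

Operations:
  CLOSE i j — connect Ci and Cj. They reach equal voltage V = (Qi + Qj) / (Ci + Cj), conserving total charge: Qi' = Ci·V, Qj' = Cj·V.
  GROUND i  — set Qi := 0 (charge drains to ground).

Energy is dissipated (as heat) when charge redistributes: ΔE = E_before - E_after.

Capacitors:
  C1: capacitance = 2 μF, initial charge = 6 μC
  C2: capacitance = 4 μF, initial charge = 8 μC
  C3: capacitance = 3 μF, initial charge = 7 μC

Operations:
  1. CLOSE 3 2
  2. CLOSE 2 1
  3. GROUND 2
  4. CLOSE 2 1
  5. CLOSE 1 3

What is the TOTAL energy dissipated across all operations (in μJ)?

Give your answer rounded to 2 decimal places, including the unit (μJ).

Initial: C1(2μF, Q=6μC, V=3.00V), C2(4μF, Q=8μC, V=2.00V), C3(3μF, Q=7μC, V=2.33V)
Op 1: CLOSE 3-2: Q_total=15.00, C_total=7.00, V=2.14; Q3=6.43, Q2=8.57; dissipated=0.095
Op 2: CLOSE 2-1: Q_total=14.57, C_total=6.00, V=2.43; Q2=9.71, Q1=4.86; dissipated=0.490
Op 3: GROUND 2: Q2=0; energy lost=11.796
Op 4: CLOSE 2-1: Q_total=4.86, C_total=6.00, V=0.81; Q2=3.24, Q1=1.62; dissipated=3.932
Op 5: CLOSE 1-3: Q_total=8.05, C_total=5.00, V=1.61; Q1=3.22, Q3=4.83; dissipated=1.067
Total dissipated: 17.380 μJ

Answer: 17.38 μJ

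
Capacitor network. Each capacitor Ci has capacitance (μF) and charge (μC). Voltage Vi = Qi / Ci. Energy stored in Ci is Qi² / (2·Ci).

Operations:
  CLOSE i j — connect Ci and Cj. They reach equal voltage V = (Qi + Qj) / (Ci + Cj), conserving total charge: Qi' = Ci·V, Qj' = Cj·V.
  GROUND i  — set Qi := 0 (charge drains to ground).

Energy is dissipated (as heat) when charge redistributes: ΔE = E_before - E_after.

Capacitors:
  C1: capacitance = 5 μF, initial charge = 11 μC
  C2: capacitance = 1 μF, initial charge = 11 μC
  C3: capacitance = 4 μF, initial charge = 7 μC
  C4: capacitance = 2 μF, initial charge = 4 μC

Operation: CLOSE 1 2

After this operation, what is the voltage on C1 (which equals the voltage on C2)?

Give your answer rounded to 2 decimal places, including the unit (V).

Initial: C1(5μF, Q=11μC, V=2.20V), C2(1μF, Q=11μC, V=11.00V), C3(4μF, Q=7μC, V=1.75V), C4(2μF, Q=4μC, V=2.00V)
Op 1: CLOSE 1-2: Q_total=22.00, C_total=6.00, V=3.67; Q1=18.33, Q2=3.67; dissipated=32.267

Answer: 3.67 V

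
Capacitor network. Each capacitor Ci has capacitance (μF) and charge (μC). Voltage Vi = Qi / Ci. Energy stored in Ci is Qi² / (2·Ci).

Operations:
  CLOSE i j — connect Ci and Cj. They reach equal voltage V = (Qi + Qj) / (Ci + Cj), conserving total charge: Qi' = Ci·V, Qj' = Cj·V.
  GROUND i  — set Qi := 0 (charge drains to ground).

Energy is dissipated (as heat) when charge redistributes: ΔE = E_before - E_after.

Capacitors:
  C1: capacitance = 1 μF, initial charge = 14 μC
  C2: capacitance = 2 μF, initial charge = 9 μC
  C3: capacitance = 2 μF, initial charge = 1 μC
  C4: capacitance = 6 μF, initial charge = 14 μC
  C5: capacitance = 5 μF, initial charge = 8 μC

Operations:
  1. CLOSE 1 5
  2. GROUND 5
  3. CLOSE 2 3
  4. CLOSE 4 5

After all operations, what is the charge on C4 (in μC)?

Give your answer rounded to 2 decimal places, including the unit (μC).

Initial: C1(1μF, Q=14μC, V=14.00V), C2(2μF, Q=9μC, V=4.50V), C3(2μF, Q=1μC, V=0.50V), C4(6μF, Q=14μC, V=2.33V), C5(5μF, Q=8μC, V=1.60V)
Op 1: CLOSE 1-5: Q_total=22.00, C_total=6.00, V=3.67; Q1=3.67, Q5=18.33; dissipated=64.067
Op 2: GROUND 5: Q5=0; energy lost=33.611
Op 3: CLOSE 2-3: Q_total=10.00, C_total=4.00, V=2.50; Q2=5.00, Q3=5.00; dissipated=8.000
Op 4: CLOSE 4-5: Q_total=14.00, C_total=11.00, V=1.27; Q4=7.64, Q5=6.36; dissipated=7.424
Final charges: Q1=3.67, Q2=5.00, Q3=5.00, Q4=7.64, Q5=6.36

Answer: 7.64 μC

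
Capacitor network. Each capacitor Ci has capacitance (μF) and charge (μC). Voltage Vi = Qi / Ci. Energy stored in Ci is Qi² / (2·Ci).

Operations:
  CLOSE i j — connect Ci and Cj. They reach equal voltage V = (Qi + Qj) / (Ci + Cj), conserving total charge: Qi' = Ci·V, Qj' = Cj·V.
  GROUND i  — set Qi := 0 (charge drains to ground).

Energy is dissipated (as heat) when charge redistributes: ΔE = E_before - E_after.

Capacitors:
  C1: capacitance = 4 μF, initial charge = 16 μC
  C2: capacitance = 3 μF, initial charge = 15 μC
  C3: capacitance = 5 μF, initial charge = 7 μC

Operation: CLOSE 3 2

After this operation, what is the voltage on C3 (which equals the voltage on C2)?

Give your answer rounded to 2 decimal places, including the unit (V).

Initial: C1(4μF, Q=16μC, V=4.00V), C2(3μF, Q=15μC, V=5.00V), C3(5μF, Q=7μC, V=1.40V)
Op 1: CLOSE 3-2: Q_total=22.00, C_total=8.00, V=2.75; Q3=13.75, Q2=8.25; dissipated=12.150

Answer: 2.75 V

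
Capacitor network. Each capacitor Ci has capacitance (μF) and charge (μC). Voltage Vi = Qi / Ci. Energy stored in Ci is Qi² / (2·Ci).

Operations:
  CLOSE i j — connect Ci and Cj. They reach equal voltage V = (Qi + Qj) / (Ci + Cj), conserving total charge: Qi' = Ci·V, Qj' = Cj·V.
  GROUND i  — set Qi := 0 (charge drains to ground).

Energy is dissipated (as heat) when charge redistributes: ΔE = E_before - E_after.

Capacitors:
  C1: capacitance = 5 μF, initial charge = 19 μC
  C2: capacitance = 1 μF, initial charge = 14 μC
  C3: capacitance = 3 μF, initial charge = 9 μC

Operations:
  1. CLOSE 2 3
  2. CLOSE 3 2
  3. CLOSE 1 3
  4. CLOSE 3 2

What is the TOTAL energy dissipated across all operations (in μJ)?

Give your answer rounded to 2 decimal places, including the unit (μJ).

Initial: C1(5μF, Q=19μC, V=3.80V), C2(1μF, Q=14μC, V=14.00V), C3(3μF, Q=9μC, V=3.00V)
Op 1: CLOSE 2-3: Q_total=23.00, C_total=4.00, V=5.75; Q2=5.75, Q3=17.25; dissipated=45.375
Op 2: CLOSE 3-2: Q_total=23.00, C_total=4.00, V=5.75; Q3=17.25, Q2=5.75; dissipated=0.000
Op 3: CLOSE 1-3: Q_total=36.25, C_total=8.00, V=4.53; Q1=22.66, Q3=13.59; dissipated=3.565
Op 4: CLOSE 3-2: Q_total=19.34, C_total=4.00, V=4.84; Q3=14.51, Q2=4.84; dissipated=0.557
Total dissipated: 49.497 μJ

Answer: 49.50 μJ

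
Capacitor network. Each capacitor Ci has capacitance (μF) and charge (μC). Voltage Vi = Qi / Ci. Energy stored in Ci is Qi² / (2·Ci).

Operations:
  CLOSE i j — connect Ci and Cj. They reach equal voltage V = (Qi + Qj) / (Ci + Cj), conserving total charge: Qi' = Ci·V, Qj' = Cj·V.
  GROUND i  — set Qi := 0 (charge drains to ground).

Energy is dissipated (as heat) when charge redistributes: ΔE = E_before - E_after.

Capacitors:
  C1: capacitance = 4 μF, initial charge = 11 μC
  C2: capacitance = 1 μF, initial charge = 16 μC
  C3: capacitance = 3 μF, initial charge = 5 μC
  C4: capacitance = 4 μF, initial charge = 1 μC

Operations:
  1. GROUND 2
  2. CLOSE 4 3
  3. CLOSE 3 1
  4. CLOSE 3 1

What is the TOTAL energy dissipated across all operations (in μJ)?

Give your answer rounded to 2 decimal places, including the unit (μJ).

Answer: 132.79 μJ

Derivation:
Initial: C1(4μF, Q=11μC, V=2.75V), C2(1μF, Q=16μC, V=16.00V), C3(3μF, Q=5μC, V=1.67V), C4(4μF, Q=1μC, V=0.25V)
Op 1: GROUND 2: Q2=0; energy lost=128.000
Op 2: CLOSE 4-3: Q_total=6.00, C_total=7.00, V=0.86; Q4=3.43, Q3=2.57; dissipated=1.720
Op 3: CLOSE 3-1: Q_total=13.57, C_total=7.00, V=1.94; Q3=5.82, Q1=7.76; dissipated=3.071
Op 4: CLOSE 3-1: Q_total=13.57, C_total=7.00, V=1.94; Q3=5.82, Q1=7.76; dissipated=0.000
Total dissipated: 132.791 μJ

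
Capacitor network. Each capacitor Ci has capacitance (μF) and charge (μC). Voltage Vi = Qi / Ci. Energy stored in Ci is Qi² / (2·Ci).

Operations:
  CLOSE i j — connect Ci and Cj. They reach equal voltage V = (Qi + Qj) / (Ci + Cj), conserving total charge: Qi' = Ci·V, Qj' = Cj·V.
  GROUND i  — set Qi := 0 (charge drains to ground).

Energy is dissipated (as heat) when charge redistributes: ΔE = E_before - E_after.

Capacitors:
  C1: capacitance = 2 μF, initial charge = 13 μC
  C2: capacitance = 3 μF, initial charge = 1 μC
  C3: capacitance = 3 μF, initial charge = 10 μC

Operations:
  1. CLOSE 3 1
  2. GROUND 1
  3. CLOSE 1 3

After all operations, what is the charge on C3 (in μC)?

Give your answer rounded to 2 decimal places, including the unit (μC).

Initial: C1(2μF, Q=13μC, V=6.50V), C2(3μF, Q=1μC, V=0.33V), C3(3μF, Q=10μC, V=3.33V)
Op 1: CLOSE 3-1: Q_total=23.00, C_total=5.00, V=4.60; Q3=13.80, Q1=9.20; dissipated=6.017
Op 2: GROUND 1: Q1=0; energy lost=21.160
Op 3: CLOSE 1-3: Q_total=13.80, C_total=5.00, V=2.76; Q1=5.52, Q3=8.28; dissipated=12.696
Final charges: Q1=5.52, Q2=1.00, Q3=8.28

Answer: 8.28 μC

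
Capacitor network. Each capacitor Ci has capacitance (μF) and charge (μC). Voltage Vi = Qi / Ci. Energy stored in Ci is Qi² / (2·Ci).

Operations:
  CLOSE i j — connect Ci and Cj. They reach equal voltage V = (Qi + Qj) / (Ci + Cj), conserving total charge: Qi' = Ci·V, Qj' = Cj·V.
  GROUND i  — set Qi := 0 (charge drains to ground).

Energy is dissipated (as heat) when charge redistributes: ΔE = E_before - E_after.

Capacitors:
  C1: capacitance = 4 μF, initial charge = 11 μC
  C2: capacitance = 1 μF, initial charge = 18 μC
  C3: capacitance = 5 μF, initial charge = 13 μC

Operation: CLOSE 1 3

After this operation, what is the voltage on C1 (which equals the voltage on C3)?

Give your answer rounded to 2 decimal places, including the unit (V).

Answer: 2.67 V

Derivation:
Initial: C1(4μF, Q=11μC, V=2.75V), C2(1μF, Q=18μC, V=18.00V), C3(5μF, Q=13μC, V=2.60V)
Op 1: CLOSE 1-3: Q_total=24.00, C_total=9.00, V=2.67; Q1=10.67, Q3=13.33; dissipated=0.025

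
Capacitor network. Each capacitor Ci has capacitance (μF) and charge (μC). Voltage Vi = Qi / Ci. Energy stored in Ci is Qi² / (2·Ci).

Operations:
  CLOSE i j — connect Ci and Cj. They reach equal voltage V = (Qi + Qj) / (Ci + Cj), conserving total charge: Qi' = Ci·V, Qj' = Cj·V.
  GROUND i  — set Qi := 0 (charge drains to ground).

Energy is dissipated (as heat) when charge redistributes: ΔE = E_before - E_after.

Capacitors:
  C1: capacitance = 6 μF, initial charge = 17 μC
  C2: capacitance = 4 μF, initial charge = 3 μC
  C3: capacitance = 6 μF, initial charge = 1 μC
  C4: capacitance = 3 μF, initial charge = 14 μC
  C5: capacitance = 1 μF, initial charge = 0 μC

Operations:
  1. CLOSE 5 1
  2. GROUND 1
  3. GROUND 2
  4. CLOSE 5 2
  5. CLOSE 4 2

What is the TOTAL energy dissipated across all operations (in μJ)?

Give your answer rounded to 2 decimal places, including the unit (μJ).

Answer: 39.60 μJ

Derivation:
Initial: C1(6μF, Q=17μC, V=2.83V), C2(4μF, Q=3μC, V=0.75V), C3(6μF, Q=1μC, V=0.17V), C4(3μF, Q=14μC, V=4.67V), C5(1μF, Q=0μC, V=0.00V)
Op 1: CLOSE 5-1: Q_total=17.00, C_total=7.00, V=2.43; Q5=2.43, Q1=14.57; dissipated=3.440
Op 2: GROUND 1: Q1=0; energy lost=17.694
Op 3: GROUND 2: Q2=0; energy lost=1.125
Op 4: CLOSE 5-2: Q_total=2.43, C_total=5.00, V=0.49; Q5=0.49, Q2=1.94; dissipated=2.359
Op 5: CLOSE 4-2: Q_total=15.94, C_total=7.00, V=2.28; Q4=6.83, Q2=9.11; dissipated=14.983
Total dissipated: 39.602 μJ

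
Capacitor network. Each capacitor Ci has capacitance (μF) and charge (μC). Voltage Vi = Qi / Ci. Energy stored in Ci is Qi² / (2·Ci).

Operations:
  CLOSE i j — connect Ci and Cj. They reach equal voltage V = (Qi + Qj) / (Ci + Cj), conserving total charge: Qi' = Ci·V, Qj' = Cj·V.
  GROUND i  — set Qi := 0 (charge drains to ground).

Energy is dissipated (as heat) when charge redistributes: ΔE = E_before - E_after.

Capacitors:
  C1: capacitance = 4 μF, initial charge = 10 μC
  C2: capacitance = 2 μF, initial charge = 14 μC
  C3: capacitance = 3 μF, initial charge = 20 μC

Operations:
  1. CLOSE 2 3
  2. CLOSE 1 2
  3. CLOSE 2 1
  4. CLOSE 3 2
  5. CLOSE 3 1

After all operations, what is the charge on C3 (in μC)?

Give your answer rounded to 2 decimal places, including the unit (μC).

Answer: 14.01 μC

Derivation:
Initial: C1(4μF, Q=10μC, V=2.50V), C2(2μF, Q=14μC, V=7.00V), C3(3μF, Q=20μC, V=6.67V)
Op 1: CLOSE 2-3: Q_total=34.00, C_total=5.00, V=6.80; Q2=13.60, Q3=20.40; dissipated=0.067
Op 2: CLOSE 1-2: Q_total=23.60, C_total=6.00, V=3.93; Q1=15.73, Q2=7.87; dissipated=12.327
Op 3: CLOSE 2-1: Q_total=23.60, C_total=6.00, V=3.93; Q2=7.87, Q1=15.73; dissipated=0.000
Op 4: CLOSE 3-2: Q_total=28.27, C_total=5.00, V=5.65; Q3=16.96, Q2=11.31; dissipated=4.931
Op 5: CLOSE 3-1: Q_total=32.69, C_total=7.00, V=4.67; Q3=14.01, Q1=18.68; dissipated=2.536
Final charges: Q1=18.68, Q2=11.31, Q3=14.01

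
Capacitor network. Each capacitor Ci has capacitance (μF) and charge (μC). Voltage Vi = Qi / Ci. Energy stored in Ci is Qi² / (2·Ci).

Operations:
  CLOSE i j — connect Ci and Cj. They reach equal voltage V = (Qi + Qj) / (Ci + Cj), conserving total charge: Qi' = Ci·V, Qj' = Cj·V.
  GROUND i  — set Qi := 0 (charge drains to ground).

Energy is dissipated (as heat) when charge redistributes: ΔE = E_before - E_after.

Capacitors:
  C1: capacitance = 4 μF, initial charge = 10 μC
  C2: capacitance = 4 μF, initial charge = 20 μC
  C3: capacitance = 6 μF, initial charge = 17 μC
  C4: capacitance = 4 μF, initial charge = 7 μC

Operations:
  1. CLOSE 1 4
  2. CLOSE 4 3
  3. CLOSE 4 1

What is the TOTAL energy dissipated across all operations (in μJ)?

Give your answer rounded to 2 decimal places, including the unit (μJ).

Answer: 1.35 μJ

Derivation:
Initial: C1(4μF, Q=10μC, V=2.50V), C2(4μF, Q=20μC, V=5.00V), C3(6μF, Q=17μC, V=2.83V), C4(4μF, Q=7μC, V=1.75V)
Op 1: CLOSE 1-4: Q_total=17.00, C_total=8.00, V=2.12; Q1=8.50, Q4=8.50; dissipated=0.562
Op 2: CLOSE 4-3: Q_total=25.50, C_total=10.00, V=2.55; Q4=10.20, Q3=15.30; dissipated=0.602
Op 3: CLOSE 4-1: Q_total=18.70, C_total=8.00, V=2.34; Q4=9.35, Q1=9.35; dissipated=0.181
Total dissipated: 1.345 μJ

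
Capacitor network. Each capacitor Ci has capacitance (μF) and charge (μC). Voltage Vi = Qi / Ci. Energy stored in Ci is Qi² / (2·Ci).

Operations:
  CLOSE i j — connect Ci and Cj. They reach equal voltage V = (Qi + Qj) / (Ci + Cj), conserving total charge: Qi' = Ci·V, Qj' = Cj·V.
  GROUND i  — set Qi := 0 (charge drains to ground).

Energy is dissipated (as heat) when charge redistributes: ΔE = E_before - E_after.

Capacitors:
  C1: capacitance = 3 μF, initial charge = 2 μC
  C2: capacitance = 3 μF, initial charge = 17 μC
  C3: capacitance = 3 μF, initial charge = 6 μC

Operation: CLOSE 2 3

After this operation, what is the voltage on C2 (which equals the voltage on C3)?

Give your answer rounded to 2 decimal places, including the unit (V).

Initial: C1(3μF, Q=2μC, V=0.67V), C2(3μF, Q=17μC, V=5.67V), C3(3μF, Q=6μC, V=2.00V)
Op 1: CLOSE 2-3: Q_total=23.00, C_total=6.00, V=3.83; Q2=11.50, Q3=11.50; dissipated=10.083

Answer: 3.83 V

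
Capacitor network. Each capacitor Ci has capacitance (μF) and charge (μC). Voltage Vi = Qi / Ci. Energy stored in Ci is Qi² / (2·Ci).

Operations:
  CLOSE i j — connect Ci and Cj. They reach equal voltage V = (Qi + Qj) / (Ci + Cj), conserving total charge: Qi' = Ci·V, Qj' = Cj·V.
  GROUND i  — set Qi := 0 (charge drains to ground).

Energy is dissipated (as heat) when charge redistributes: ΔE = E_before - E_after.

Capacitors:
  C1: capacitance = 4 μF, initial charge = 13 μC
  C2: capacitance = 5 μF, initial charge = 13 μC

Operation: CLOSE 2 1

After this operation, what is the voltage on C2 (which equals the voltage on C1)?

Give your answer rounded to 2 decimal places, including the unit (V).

Answer: 2.89 V

Derivation:
Initial: C1(4μF, Q=13μC, V=3.25V), C2(5μF, Q=13μC, V=2.60V)
Op 1: CLOSE 2-1: Q_total=26.00, C_total=9.00, V=2.89; Q2=14.44, Q1=11.56; dissipated=0.469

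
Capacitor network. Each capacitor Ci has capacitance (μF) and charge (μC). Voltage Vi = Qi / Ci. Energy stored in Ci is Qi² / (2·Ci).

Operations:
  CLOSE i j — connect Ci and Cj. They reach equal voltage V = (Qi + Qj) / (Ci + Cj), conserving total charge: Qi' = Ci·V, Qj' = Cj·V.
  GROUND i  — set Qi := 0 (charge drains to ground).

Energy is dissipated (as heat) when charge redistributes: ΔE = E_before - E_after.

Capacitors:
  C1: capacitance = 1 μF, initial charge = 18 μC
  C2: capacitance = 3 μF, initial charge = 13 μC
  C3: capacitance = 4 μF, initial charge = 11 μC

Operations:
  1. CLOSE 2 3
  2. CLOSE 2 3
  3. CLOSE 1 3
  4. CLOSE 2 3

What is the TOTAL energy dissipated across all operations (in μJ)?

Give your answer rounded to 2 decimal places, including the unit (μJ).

Answer: 94.36 μJ

Derivation:
Initial: C1(1μF, Q=18μC, V=18.00V), C2(3μF, Q=13μC, V=4.33V), C3(4μF, Q=11μC, V=2.75V)
Op 1: CLOSE 2-3: Q_total=24.00, C_total=7.00, V=3.43; Q2=10.29, Q3=13.71; dissipated=2.149
Op 2: CLOSE 2-3: Q_total=24.00, C_total=7.00, V=3.43; Q2=10.29, Q3=13.71; dissipated=0.000
Op 3: CLOSE 1-3: Q_total=31.71, C_total=5.00, V=6.34; Q1=6.34, Q3=25.37; dissipated=84.931
Op 4: CLOSE 2-3: Q_total=35.66, C_total=7.00, V=5.09; Q2=15.28, Q3=20.38; dissipated=7.280
Total dissipated: 94.359 μJ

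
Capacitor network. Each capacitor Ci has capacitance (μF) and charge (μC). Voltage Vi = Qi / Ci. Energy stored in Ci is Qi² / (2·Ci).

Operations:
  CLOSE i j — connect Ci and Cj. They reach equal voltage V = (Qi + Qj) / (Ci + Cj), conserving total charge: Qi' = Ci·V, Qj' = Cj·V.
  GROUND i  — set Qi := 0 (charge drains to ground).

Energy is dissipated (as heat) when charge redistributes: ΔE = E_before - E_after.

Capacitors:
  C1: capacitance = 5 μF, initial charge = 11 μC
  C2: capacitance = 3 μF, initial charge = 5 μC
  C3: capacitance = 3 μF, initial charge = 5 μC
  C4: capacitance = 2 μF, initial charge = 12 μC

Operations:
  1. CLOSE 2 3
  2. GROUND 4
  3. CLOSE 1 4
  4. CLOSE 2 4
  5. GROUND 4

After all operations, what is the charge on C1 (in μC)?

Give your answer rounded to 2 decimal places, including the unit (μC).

Answer: 7.86 μC

Derivation:
Initial: C1(5μF, Q=11μC, V=2.20V), C2(3μF, Q=5μC, V=1.67V), C3(3μF, Q=5μC, V=1.67V), C4(2μF, Q=12μC, V=6.00V)
Op 1: CLOSE 2-3: Q_total=10.00, C_total=6.00, V=1.67; Q2=5.00, Q3=5.00; dissipated=0.000
Op 2: GROUND 4: Q4=0; energy lost=36.000
Op 3: CLOSE 1-4: Q_total=11.00, C_total=7.00, V=1.57; Q1=7.86, Q4=3.14; dissipated=3.457
Op 4: CLOSE 2-4: Q_total=8.14, C_total=5.00, V=1.63; Q2=4.89, Q4=3.26; dissipated=0.005
Op 5: GROUND 4: Q4=0; energy lost=2.652
Final charges: Q1=7.86, Q2=4.89, Q3=5.00, Q4=0.00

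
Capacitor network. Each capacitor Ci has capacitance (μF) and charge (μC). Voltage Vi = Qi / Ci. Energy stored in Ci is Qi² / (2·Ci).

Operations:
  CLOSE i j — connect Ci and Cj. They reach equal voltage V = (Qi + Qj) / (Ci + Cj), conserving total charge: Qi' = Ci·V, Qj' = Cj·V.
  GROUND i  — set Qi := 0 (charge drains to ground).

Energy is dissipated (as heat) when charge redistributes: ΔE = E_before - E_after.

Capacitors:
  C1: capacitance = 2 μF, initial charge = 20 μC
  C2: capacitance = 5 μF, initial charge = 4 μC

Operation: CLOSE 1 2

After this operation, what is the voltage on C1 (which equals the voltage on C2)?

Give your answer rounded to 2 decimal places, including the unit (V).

Initial: C1(2μF, Q=20μC, V=10.00V), C2(5μF, Q=4μC, V=0.80V)
Op 1: CLOSE 1-2: Q_total=24.00, C_total=7.00, V=3.43; Q1=6.86, Q2=17.14; dissipated=60.457

Answer: 3.43 V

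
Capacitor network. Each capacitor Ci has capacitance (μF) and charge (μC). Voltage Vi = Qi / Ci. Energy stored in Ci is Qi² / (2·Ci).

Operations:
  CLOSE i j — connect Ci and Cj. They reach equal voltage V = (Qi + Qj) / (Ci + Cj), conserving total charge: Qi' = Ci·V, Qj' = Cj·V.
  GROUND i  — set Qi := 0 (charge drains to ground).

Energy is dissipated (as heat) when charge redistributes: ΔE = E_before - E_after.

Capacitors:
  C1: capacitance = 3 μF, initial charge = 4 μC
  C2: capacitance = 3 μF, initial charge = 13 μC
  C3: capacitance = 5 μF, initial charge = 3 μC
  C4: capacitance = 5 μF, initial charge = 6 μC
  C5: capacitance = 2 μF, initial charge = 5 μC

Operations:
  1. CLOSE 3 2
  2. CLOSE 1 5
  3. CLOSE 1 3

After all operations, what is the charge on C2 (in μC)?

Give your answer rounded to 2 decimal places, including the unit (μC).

Initial: C1(3μF, Q=4μC, V=1.33V), C2(3μF, Q=13μC, V=4.33V), C3(5μF, Q=3μC, V=0.60V), C4(5μF, Q=6μC, V=1.20V), C5(2μF, Q=5μC, V=2.50V)
Op 1: CLOSE 3-2: Q_total=16.00, C_total=8.00, V=2.00; Q3=10.00, Q2=6.00; dissipated=13.067
Op 2: CLOSE 1-5: Q_total=9.00, C_total=5.00, V=1.80; Q1=5.40, Q5=3.60; dissipated=0.817
Op 3: CLOSE 1-3: Q_total=15.40, C_total=8.00, V=1.93; Q1=5.78, Q3=9.62; dissipated=0.037
Final charges: Q1=5.78, Q2=6.00, Q3=9.62, Q4=6.00, Q5=3.60

Answer: 6.00 μC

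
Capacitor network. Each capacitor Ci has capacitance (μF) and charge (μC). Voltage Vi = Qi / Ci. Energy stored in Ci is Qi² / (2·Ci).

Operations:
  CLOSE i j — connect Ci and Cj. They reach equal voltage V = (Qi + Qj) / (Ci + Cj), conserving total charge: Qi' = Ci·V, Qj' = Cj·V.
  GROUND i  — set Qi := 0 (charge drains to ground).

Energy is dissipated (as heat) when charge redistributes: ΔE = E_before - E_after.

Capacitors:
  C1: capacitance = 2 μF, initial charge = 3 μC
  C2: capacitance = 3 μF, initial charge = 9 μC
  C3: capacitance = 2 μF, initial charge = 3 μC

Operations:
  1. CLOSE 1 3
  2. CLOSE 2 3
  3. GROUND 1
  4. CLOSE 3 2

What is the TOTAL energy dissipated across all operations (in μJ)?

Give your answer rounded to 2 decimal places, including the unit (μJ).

Initial: C1(2μF, Q=3μC, V=1.50V), C2(3μF, Q=9μC, V=3.00V), C3(2μF, Q=3μC, V=1.50V)
Op 1: CLOSE 1-3: Q_total=6.00, C_total=4.00, V=1.50; Q1=3.00, Q3=3.00; dissipated=0.000
Op 2: CLOSE 2-3: Q_total=12.00, C_total=5.00, V=2.40; Q2=7.20, Q3=4.80; dissipated=1.350
Op 3: GROUND 1: Q1=0; energy lost=2.250
Op 4: CLOSE 3-2: Q_total=12.00, C_total=5.00, V=2.40; Q3=4.80, Q2=7.20; dissipated=0.000
Total dissipated: 3.600 μJ

Answer: 3.60 μJ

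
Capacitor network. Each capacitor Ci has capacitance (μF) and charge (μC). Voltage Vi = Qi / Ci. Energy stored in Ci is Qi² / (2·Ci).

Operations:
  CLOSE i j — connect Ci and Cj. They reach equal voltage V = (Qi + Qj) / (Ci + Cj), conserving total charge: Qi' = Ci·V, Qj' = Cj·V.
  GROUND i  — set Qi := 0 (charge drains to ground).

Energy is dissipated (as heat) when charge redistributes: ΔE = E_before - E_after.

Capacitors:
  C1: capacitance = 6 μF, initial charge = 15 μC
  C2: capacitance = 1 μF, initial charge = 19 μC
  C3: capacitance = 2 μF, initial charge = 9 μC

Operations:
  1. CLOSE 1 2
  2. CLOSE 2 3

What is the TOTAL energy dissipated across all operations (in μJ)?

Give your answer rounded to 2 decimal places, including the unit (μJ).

Initial: C1(6μF, Q=15μC, V=2.50V), C2(1μF, Q=19μC, V=19.00V), C3(2μF, Q=9μC, V=4.50V)
Op 1: CLOSE 1-2: Q_total=34.00, C_total=7.00, V=4.86; Q1=29.14, Q2=4.86; dissipated=116.679
Op 2: CLOSE 2-3: Q_total=13.86, C_total=3.00, V=4.62; Q2=4.62, Q3=9.24; dissipated=0.043
Total dissipated: 116.721 μJ

Answer: 116.72 μJ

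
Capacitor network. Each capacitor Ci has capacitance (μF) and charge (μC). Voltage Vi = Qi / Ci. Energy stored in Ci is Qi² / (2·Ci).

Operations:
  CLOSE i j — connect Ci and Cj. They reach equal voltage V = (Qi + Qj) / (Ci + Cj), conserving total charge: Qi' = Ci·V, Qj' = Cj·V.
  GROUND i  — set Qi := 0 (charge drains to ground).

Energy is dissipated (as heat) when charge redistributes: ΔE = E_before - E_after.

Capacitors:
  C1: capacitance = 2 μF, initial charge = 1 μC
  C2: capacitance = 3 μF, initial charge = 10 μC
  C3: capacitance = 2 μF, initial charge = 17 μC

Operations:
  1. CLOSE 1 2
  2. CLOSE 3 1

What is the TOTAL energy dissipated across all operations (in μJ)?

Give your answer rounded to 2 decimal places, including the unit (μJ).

Answer: 24.66 μJ

Derivation:
Initial: C1(2μF, Q=1μC, V=0.50V), C2(3μF, Q=10μC, V=3.33V), C3(2μF, Q=17μC, V=8.50V)
Op 1: CLOSE 1-2: Q_total=11.00, C_total=5.00, V=2.20; Q1=4.40, Q2=6.60; dissipated=4.817
Op 2: CLOSE 3-1: Q_total=21.40, C_total=4.00, V=5.35; Q3=10.70, Q1=10.70; dissipated=19.845
Total dissipated: 24.662 μJ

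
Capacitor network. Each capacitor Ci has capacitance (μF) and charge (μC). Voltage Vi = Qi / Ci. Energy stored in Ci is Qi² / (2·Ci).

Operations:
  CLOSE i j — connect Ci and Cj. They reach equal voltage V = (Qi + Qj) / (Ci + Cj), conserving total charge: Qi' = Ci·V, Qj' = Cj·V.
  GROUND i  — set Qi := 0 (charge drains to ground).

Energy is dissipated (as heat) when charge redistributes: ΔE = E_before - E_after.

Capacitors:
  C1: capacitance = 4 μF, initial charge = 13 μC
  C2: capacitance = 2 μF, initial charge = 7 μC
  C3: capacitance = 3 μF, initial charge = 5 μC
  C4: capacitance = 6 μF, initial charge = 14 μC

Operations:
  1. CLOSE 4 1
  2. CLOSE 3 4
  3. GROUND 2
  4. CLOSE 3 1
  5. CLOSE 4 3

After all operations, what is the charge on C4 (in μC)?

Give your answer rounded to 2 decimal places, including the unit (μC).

Answer: 14.53 μC

Derivation:
Initial: C1(4μF, Q=13μC, V=3.25V), C2(2μF, Q=7μC, V=3.50V), C3(3μF, Q=5μC, V=1.67V), C4(6μF, Q=14μC, V=2.33V)
Op 1: CLOSE 4-1: Q_total=27.00, C_total=10.00, V=2.70; Q4=16.20, Q1=10.80; dissipated=1.008
Op 2: CLOSE 3-4: Q_total=21.20, C_total=9.00, V=2.36; Q3=7.07, Q4=14.13; dissipated=1.068
Op 3: GROUND 2: Q2=0; energy lost=12.250
Op 4: CLOSE 3-1: Q_total=17.87, C_total=7.00, V=2.55; Q3=7.66, Q1=10.21; dissipated=0.102
Op 5: CLOSE 4-3: Q_total=21.79, C_total=9.00, V=2.42; Q4=14.53, Q3=7.26; dissipated=0.039
Final charges: Q1=10.21, Q2=0.00, Q3=7.26, Q4=14.53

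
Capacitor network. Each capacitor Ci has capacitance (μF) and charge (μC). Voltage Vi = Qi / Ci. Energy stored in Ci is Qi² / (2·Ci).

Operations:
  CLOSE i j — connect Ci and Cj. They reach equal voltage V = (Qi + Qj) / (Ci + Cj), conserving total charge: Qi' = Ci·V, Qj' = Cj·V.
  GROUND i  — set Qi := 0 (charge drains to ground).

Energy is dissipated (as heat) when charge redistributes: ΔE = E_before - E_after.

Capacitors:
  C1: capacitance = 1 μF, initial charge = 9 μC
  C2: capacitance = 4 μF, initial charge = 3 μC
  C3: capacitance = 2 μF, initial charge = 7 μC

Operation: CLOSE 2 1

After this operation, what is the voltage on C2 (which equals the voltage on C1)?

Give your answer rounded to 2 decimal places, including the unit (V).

Answer: 2.40 V

Derivation:
Initial: C1(1μF, Q=9μC, V=9.00V), C2(4μF, Q=3μC, V=0.75V), C3(2μF, Q=7μC, V=3.50V)
Op 1: CLOSE 2-1: Q_total=12.00, C_total=5.00, V=2.40; Q2=9.60, Q1=2.40; dissipated=27.225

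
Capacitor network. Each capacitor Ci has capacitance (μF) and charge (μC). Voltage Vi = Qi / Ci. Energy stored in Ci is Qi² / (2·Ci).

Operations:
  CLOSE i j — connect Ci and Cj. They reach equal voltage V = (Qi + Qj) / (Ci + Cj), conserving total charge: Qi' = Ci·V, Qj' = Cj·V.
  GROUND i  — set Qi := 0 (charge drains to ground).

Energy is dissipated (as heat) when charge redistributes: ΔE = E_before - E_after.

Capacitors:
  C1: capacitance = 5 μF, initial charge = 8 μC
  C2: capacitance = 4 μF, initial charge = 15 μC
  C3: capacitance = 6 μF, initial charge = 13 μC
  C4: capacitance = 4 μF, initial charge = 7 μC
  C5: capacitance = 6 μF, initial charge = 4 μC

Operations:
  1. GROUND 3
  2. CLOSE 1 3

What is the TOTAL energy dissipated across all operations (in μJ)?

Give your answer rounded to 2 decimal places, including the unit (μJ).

Answer: 17.57 μJ

Derivation:
Initial: C1(5μF, Q=8μC, V=1.60V), C2(4μF, Q=15μC, V=3.75V), C3(6μF, Q=13μC, V=2.17V), C4(4μF, Q=7μC, V=1.75V), C5(6μF, Q=4μC, V=0.67V)
Op 1: GROUND 3: Q3=0; energy lost=14.083
Op 2: CLOSE 1-3: Q_total=8.00, C_total=11.00, V=0.73; Q1=3.64, Q3=4.36; dissipated=3.491
Total dissipated: 17.574 μJ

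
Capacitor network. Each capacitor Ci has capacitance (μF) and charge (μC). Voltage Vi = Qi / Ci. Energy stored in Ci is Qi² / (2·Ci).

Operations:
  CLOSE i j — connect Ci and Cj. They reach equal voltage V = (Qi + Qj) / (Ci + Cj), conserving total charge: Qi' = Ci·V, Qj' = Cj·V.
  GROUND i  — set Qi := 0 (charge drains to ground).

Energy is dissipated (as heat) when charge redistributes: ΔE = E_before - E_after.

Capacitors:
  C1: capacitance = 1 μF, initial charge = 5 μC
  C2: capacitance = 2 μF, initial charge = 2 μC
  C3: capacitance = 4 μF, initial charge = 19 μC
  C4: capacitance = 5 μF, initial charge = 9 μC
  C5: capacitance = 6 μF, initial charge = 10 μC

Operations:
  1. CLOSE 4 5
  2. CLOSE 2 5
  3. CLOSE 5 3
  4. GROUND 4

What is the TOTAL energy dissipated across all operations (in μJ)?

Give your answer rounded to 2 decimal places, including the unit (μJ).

Answer: 20.20 μJ

Derivation:
Initial: C1(1μF, Q=5μC, V=5.00V), C2(2μF, Q=2μC, V=1.00V), C3(4μF, Q=19μC, V=4.75V), C4(5μF, Q=9μC, V=1.80V), C5(6μF, Q=10μC, V=1.67V)
Op 1: CLOSE 4-5: Q_total=19.00, C_total=11.00, V=1.73; Q4=8.64, Q5=10.36; dissipated=0.024
Op 2: CLOSE 2-5: Q_total=12.36, C_total=8.00, V=1.55; Q2=3.09, Q5=9.27; dissipated=0.397
Op 3: CLOSE 5-3: Q_total=28.27, C_total=10.00, V=2.83; Q5=16.96, Q3=11.31; dissipated=12.323
Op 4: GROUND 4: Q4=0; energy lost=7.459
Total dissipated: 20.203 μJ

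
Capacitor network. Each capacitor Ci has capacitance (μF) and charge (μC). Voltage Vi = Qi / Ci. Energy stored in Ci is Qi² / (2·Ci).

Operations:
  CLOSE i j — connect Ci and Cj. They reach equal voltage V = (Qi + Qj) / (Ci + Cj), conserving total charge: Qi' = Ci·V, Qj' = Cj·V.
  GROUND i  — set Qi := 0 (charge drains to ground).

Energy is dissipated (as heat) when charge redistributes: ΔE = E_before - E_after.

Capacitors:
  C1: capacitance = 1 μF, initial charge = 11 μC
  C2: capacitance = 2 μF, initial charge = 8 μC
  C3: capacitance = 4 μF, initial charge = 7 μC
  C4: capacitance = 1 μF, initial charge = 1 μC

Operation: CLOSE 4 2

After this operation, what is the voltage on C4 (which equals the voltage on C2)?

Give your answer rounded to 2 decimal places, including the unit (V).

Initial: C1(1μF, Q=11μC, V=11.00V), C2(2μF, Q=8μC, V=4.00V), C3(4μF, Q=7μC, V=1.75V), C4(1μF, Q=1μC, V=1.00V)
Op 1: CLOSE 4-2: Q_total=9.00, C_total=3.00, V=3.00; Q4=3.00, Q2=6.00; dissipated=3.000

Answer: 3.00 V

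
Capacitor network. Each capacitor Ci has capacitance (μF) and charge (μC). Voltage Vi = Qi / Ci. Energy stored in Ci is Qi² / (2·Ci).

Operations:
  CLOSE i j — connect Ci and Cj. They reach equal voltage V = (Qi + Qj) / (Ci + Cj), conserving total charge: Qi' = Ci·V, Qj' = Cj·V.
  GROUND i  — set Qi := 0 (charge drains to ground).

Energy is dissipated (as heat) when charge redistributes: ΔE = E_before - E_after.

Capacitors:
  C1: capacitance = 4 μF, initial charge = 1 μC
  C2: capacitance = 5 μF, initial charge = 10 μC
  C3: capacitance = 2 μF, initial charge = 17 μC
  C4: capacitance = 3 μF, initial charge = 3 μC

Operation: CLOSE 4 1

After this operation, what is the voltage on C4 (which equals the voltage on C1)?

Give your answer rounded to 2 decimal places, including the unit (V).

Answer: 0.57 V

Derivation:
Initial: C1(4μF, Q=1μC, V=0.25V), C2(5μF, Q=10μC, V=2.00V), C3(2μF, Q=17μC, V=8.50V), C4(3μF, Q=3μC, V=1.00V)
Op 1: CLOSE 4-1: Q_total=4.00, C_total=7.00, V=0.57; Q4=1.71, Q1=2.29; dissipated=0.482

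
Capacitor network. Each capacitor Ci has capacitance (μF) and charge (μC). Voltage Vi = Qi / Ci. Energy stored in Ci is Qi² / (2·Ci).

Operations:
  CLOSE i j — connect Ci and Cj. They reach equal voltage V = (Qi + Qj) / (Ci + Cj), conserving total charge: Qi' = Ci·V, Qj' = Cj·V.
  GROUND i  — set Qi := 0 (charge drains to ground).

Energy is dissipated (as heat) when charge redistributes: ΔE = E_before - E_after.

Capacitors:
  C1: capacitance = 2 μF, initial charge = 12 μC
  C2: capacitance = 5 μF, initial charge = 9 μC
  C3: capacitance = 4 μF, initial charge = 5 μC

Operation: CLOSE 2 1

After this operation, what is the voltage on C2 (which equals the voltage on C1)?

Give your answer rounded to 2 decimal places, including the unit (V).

Answer: 3.00 V

Derivation:
Initial: C1(2μF, Q=12μC, V=6.00V), C2(5μF, Q=9μC, V=1.80V), C3(4μF, Q=5μC, V=1.25V)
Op 1: CLOSE 2-1: Q_total=21.00, C_total=7.00, V=3.00; Q2=15.00, Q1=6.00; dissipated=12.600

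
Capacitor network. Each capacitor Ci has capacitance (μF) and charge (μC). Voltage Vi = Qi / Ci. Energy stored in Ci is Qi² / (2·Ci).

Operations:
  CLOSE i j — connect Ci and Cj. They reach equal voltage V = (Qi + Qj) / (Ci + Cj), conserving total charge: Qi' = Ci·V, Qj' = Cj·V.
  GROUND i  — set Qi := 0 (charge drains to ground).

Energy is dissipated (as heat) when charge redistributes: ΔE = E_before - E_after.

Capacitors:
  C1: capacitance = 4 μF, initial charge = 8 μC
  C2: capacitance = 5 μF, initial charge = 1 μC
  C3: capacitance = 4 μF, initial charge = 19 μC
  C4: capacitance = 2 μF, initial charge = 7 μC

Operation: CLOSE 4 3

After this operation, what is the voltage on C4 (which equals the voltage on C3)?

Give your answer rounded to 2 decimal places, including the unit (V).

Initial: C1(4μF, Q=8μC, V=2.00V), C2(5μF, Q=1μC, V=0.20V), C3(4μF, Q=19μC, V=4.75V), C4(2μF, Q=7μC, V=3.50V)
Op 1: CLOSE 4-3: Q_total=26.00, C_total=6.00, V=4.33; Q4=8.67, Q3=17.33; dissipated=1.042

Answer: 4.33 V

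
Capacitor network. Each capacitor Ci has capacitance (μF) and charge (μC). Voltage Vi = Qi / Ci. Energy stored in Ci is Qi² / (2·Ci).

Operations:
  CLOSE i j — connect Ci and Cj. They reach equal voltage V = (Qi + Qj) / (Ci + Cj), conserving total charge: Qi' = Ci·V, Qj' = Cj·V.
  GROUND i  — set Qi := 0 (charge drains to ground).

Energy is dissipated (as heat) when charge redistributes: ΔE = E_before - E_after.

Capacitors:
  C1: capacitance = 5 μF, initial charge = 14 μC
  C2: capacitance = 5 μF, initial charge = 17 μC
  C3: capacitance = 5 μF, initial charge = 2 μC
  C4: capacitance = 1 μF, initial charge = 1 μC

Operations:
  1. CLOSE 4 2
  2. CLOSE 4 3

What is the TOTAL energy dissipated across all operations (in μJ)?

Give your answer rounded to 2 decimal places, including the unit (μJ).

Answer: 5.22 μJ

Derivation:
Initial: C1(5μF, Q=14μC, V=2.80V), C2(5μF, Q=17μC, V=3.40V), C3(5μF, Q=2μC, V=0.40V), C4(1μF, Q=1μC, V=1.00V)
Op 1: CLOSE 4-2: Q_total=18.00, C_total=6.00, V=3.00; Q4=3.00, Q2=15.00; dissipated=2.400
Op 2: CLOSE 4-3: Q_total=5.00, C_total=6.00, V=0.83; Q4=0.83, Q3=4.17; dissipated=2.817
Total dissipated: 5.217 μJ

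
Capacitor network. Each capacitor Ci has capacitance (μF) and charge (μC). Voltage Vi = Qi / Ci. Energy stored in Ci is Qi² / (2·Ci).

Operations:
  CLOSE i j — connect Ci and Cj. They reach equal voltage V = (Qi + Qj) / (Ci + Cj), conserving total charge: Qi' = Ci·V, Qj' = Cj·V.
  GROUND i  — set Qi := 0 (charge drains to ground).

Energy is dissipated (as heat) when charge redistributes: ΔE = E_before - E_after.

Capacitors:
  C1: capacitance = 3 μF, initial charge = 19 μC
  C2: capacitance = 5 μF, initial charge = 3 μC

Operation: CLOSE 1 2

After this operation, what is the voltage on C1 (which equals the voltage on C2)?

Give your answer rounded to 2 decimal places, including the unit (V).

Answer: 2.75 V

Derivation:
Initial: C1(3μF, Q=19μC, V=6.33V), C2(5μF, Q=3μC, V=0.60V)
Op 1: CLOSE 1-2: Q_total=22.00, C_total=8.00, V=2.75; Q1=8.25, Q2=13.75; dissipated=30.817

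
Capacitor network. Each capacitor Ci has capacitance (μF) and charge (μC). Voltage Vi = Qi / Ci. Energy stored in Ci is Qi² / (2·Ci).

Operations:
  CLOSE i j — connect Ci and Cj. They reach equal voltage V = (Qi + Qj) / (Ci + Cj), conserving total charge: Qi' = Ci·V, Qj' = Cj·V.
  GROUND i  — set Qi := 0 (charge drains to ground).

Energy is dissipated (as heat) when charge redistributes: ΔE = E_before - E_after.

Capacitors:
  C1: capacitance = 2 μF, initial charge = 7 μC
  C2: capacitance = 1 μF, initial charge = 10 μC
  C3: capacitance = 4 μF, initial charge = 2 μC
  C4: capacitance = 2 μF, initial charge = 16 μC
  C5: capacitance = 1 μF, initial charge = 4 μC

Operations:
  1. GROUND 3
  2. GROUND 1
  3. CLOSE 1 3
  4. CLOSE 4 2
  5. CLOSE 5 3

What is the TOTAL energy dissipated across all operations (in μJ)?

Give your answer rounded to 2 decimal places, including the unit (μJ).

Answer: 20.48 μJ

Derivation:
Initial: C1(2μF, Q=7μC, V=3.50V), C2(1μF, Q=10μC, V=10.00V), C3(4μF, Q=2μC, V=0.50V), C4(2μF, Q=16μC, V=8.00V), C5(1μF, Q=4μC, V=4.00V)
Op 1: GROUND 3: Q3=0; energy lost=0.500
Op 2: GROUND 1: Q1=0; energy lost=12.250
Op 3: CLOSE 1-3: Q_total=0.00, C_total=6.00, V=0.00; Q1=0.00, Q3=0.00; dissipated=0.000
Op 4: CLOSE 4-2: Q_total=26.00, C_total=3.00, V=8.67; Q4=17.33, Q2=8.67; dissipated=1.333
Op 5: CLOSE 5-3: Q_total=4.00, C_total=5.00, V=0.80; Q5=0.80, Q3=3.20; dissipated=6.400
Total dissipated: 20.483 μJ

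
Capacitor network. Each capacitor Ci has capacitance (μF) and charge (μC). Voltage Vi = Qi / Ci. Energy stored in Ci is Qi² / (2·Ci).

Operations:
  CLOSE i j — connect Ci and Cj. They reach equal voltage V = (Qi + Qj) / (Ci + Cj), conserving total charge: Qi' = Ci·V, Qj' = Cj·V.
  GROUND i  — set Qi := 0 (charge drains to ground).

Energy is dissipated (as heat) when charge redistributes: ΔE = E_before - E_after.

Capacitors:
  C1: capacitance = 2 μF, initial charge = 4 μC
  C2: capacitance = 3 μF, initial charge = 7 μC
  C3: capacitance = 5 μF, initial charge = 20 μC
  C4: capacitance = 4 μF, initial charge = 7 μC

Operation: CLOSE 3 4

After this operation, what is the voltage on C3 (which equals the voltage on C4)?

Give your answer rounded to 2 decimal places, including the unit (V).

Initial: C1(2μF, Q=4μC, V=2.00V), C2(3μF, Q=7μC, V=2.33V), C3(5μF, Q=20μC, V=4.00V), C4(4μF, Q=7μC, V=1.75V)
Op 1: CLOSE 3-4: Q_total=27.00, C_total=9.00, V=3.00; Q3=15.00, Q4=12.00; dissipated=5.625

Answer: 3.00 V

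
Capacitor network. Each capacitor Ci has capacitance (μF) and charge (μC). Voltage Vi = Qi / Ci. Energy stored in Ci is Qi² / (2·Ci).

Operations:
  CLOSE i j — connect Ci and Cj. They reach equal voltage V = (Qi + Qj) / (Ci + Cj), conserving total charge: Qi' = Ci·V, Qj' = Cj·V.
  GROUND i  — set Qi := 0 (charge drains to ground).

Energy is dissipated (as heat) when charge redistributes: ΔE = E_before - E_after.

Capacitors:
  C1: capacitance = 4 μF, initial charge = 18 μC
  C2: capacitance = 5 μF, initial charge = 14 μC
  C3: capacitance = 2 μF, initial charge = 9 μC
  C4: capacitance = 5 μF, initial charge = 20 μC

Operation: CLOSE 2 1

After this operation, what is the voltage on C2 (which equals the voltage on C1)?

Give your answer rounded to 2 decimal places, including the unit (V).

Initial: C1(4μF, Q=18μC, V=4.50V), C2(5μF, Q=14μC, V=2.80V), C3(2μF, Q=9μC, V=4.50V), C4(5μF, Q=20μC, V=4.00V)
Op 1: CLOSE 2-1: Q_total=32.00, C_total=9.00, V=3.56; Q2=17.78, Q1=14.22; dissipated=3.211

Answer: 3.56 V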